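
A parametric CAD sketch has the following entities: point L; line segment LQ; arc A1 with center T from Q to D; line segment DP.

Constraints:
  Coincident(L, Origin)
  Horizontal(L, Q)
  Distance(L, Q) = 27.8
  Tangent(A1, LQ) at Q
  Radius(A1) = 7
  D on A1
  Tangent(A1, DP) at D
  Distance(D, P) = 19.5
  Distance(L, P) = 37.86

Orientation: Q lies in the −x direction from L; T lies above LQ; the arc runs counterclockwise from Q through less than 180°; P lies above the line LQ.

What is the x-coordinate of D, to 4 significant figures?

-21.02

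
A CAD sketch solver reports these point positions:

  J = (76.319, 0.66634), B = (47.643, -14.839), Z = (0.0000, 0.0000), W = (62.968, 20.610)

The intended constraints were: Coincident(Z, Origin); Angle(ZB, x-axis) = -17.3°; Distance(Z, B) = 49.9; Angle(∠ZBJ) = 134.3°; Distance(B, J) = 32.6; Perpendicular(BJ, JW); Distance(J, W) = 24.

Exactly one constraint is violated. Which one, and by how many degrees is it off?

Perpendicular(BJ, JW) — off by 5.40°.

Z = (0.00, 0.00) ✓; ZB at -17.30° ✓; |ZB| = 49.90 ✓; ∠ZBJ = 134.3° ✓; |BJ| = 32.60 ✓; ∠(BJ, JW) = 95.40° ✗; |JW| = 24.00 ✓.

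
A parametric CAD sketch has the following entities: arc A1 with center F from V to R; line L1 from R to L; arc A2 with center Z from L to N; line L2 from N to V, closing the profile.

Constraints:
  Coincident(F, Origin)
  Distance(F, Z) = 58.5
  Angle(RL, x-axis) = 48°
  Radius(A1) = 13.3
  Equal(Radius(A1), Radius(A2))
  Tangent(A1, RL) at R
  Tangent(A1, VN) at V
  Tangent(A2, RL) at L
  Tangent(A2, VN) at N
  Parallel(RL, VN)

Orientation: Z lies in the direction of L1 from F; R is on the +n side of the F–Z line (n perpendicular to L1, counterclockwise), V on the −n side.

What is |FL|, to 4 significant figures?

59.99

The slot axis is L1's direction at 48.0°, so u = (cos 48.0°, sin 48.0°) = (0.6691, 0.7431) and n = (−sin 48.0°, cos 48.0°) = (-0.7431, 0.6691). F is at the origin and Z lies 58.5 along u from F, so Z = 58.5·u = (39.14, 43.47). Tangency of A1 to both parallel lines with radius 13.3 puts R and V at F ± 13.3·n: R = (-9.884, 8.899), V = (9.884, -8.899). Equal radii place L and N the same way about Z: L = Z + 13.3·n = (29.26, 52.37), N = Z − 13.3·n = (49.03, 34.57). Then |FL| = |L − F| = 59.99.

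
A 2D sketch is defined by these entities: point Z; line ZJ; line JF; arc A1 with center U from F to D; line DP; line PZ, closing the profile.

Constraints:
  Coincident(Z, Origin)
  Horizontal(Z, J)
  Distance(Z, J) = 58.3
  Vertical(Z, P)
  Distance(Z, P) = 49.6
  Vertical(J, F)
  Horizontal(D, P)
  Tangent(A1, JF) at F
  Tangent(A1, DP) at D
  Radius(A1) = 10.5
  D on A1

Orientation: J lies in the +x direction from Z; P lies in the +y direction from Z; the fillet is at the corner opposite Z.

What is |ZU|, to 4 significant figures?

61.75

Z is at the origin; ZJ is horizontal with |ZJ| = 58.3 and J on the +x side, so J = (58.30, 0.000). Z and P share the same x with |ZP| = 49.6 and P on the +y side, so P = (0.000, 49.60). The virtual corner opposite Z is at (58.30, 49.60). Tangency of A1 to JF means the radius UF is perpendicular to JF and since A1 is tangent to DP there, UD ⟂ DP, with radius 10.5, so the center U sits 10.5 in from both sides at U = (47.80, 39.10). Then |ZU| = |U − Z| = 61.75.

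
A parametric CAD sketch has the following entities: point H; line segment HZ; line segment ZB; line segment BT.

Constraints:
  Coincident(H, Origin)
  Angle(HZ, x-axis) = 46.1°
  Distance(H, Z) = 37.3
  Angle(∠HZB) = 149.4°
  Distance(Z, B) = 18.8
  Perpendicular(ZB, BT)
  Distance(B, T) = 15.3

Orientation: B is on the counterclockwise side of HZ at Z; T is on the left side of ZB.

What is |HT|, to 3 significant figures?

51.0

∠HZB = 149.4°, so ZB runs at 46.1° + (180° − 149.4°) = 76.7° from the x-axis; with |ZB| = 18.8, B = Z + 18.8·(cos 76.7°, sin 76.7°) = (30.2, 45.2). The perpendicularity gives BT at right angles to ZB; with |BT| = 15.3 on the left of ZB, T = B + 15.3·(-0.973, 0.230) = (15.3, 48.7). Then |HT| = |T − H| = 51.0.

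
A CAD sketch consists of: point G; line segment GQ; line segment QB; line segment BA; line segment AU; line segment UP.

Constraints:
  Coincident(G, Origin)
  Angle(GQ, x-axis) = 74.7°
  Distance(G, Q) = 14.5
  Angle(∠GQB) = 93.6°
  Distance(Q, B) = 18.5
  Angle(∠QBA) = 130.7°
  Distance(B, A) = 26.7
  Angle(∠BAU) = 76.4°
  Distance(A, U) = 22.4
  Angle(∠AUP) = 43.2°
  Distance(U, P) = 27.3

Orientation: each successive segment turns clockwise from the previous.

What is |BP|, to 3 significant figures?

8.19

G is at the origin; GQ runs at 74.7° with length 14.5, so Q = (3.83, 14.0). ∠GQB = 93.6° gives QB at -11.7° from the x-axis; with |QB| = 18.5, B = (21.9, 10.2). ∠QBA = 130.7° gives BA at -61.0° from the x-axis; with |BA| = 26.7, A = (34.9, -13.1). ∠BAU = 76.4° gives AU at -165° from the x-axis; with |AU| = 22.4, U = (13.3, -19.1). ∠AUP = 43.2° gives UP at 58.6° from the x-axis; with |UP| = 27.3, P = (27.5, 4.24). Then |BP| = |P − B| = 8.19.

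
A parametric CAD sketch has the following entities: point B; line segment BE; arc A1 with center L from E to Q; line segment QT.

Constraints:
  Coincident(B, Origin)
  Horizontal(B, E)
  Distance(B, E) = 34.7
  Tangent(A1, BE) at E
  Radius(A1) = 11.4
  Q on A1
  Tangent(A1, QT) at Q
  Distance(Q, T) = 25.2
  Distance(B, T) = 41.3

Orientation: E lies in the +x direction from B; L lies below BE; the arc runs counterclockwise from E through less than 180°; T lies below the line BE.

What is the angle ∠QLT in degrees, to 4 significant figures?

65.66°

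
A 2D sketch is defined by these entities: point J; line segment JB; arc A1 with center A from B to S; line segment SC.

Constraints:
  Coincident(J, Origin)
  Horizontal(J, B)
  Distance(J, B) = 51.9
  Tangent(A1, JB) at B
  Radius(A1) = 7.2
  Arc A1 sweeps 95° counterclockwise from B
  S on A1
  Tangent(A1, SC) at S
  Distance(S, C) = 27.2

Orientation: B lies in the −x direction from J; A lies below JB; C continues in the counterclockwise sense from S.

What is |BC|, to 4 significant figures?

35.25

On A1, B sits at bearing 90° from A; a 95° counterclockwise sweep puts S at bearing 185°, so S = A + 7.2·(cos 185°, sin 185°) = (-59.07, -7.828). The tangent condition forces AS to be normal to SC, so SC runs along (−sin 185°, cos 185°); with |SC| = 27.2, C = (-56.70, -34.92). Then |BC| = |C − B| = 35.25.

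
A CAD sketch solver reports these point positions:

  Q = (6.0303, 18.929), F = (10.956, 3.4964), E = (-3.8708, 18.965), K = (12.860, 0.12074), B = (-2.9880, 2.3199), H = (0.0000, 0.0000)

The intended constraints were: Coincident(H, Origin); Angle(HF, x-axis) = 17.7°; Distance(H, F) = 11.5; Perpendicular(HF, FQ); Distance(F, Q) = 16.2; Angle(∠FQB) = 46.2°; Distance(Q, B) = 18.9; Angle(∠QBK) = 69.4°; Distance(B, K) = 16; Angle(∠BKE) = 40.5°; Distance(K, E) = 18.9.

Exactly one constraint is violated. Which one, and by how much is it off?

Distance(K, E) = 18.9 — off by 6.30.

H = (0.00, 0.00) ✓; HF at 17.70° ✓; |HF| = 11.50 ✓; ∠(HF, FQ) = 90.00° ✓; |FQ| = 16.20 ✓; ∠FQB = 46.20° ✓; |QB| = 18.90 ✓; ∠QBK = 69.40° ✓; |BK| = 16.00 ✓; ∠BKE = 40.50° ✓; |KE| = 25.20 ✗.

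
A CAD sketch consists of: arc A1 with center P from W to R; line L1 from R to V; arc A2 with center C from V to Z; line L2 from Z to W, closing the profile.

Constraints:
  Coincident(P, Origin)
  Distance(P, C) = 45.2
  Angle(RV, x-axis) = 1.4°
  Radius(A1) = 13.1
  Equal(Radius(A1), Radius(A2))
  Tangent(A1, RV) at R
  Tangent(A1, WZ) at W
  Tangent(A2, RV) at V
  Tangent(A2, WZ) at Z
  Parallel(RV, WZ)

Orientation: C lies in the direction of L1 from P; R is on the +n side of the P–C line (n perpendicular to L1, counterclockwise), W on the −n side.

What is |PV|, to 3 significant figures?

47.1

The slot axis is L1's direction at 1.4°, so u = (cos 1.4°, sin 1.4°) = (1.00, 0.0244) and n = (−sin 1.4°, cos 1.4°) = (-0.0244, 1.00). P is at the origin and C lies 45.2 along u from P, so C = 45.2·u = (45.2, 1.10). Tangency of A1 to both parallel lines with radius 13.1 puts R and W at P ± 13.1·n: R = (-0.320, 13.1), W = (0.320, -13.1). Equal radii place V and Z the same way about C: V = C + 13.1·n = (44.9, 14.2), Z = C − 13.1·n = (45.5, -12.0). Then |PV| = |V − P| = 47.1.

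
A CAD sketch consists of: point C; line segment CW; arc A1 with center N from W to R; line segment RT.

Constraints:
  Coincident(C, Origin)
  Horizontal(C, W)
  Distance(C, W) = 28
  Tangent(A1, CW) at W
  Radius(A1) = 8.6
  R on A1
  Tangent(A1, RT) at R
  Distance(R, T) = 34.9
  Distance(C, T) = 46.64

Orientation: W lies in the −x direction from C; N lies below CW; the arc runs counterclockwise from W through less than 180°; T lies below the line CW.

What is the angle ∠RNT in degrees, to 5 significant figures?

76.157°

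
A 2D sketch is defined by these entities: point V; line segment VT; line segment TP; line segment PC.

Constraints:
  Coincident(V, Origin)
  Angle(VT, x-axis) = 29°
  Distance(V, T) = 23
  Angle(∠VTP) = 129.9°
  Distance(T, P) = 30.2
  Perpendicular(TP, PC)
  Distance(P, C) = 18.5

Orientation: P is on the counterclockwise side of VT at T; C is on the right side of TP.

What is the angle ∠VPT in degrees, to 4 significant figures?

21.43°

V is at the origin; VT runs at 29.0° with length 23.0, so T = 23.0·(cos 29.0°, sin 29.0°) = (20.12, 11.15). ∠VTP = 129.9°, so TP runs at 29.0° + (180° − 129.9°) = 79.10° from the x-axis; with |TP| = 30.2, P = T + 30.2·(cos 79.10°, sin 79.10°) = (25.83, 40.81). Then cos ∠VPT = PV·PT / (|PV||PT|), giving 21.43°.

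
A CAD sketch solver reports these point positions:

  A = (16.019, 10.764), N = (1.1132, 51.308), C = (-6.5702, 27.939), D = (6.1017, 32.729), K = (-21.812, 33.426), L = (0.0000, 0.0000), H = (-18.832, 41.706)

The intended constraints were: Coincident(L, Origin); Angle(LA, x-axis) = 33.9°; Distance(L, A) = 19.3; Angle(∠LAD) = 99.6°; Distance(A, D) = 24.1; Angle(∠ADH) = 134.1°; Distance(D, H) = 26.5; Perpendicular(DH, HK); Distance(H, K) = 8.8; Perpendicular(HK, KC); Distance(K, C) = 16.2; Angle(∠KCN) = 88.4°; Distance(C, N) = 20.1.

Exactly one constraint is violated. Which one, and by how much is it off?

Distance(C, N) = 20.1 — off by 4.50.

L = (0.00, 0.00) ✓; LA at 33.90° ✓; |LA| = 19.30 ✓; ∠LAD = 99.60° ✓; |AD| = 24.10 ✓; ∠ADH = 134.1° ✓; |DH| = 26.50 ✓; ∠(DH, HK) = 90.01° ✓; |HK| = 8.800 ✓; ∠(HK, KC) = 90.00° ✓; |KC| = 16.20 ✓; ∠KCN = 88.40° ✓; |CN| = 24.60 ✗.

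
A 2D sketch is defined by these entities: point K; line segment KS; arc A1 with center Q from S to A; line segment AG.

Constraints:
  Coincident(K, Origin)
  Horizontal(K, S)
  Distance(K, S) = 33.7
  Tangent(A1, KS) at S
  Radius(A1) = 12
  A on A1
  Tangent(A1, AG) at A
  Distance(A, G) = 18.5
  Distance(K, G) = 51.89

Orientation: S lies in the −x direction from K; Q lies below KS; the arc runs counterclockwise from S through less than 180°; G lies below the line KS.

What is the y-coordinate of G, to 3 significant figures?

-33.2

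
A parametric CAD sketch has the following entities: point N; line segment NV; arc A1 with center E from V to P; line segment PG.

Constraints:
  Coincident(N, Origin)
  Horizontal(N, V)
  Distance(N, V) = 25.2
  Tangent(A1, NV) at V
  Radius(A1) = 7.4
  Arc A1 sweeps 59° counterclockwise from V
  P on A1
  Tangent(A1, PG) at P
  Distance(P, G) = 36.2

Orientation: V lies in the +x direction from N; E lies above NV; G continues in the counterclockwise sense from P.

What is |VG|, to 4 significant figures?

42.69

N is at the origin; NV is horizontal with |NV| = 25.2 and V on the +x side, so V = (25.20, 0.000). Tangency of A1 to NV means the radius EV is perpendicular to NV, so E = V + (0, 7.4) = (25.20, 7.400). On A1, V sits at bearing -90° from E; a 59° counterclockwise sweep puts P at bearing -31°, so P = E + 7.4·(cos -31°, sin -31°) = (31.54, 3.589). The tangent condition forces EP to be normal to PG, so PG runs along (−sin -31°, cos -31°); with |PG| = 36.2, G = (50.19, 34.62). Then |VG| = |G − V| = 42.69.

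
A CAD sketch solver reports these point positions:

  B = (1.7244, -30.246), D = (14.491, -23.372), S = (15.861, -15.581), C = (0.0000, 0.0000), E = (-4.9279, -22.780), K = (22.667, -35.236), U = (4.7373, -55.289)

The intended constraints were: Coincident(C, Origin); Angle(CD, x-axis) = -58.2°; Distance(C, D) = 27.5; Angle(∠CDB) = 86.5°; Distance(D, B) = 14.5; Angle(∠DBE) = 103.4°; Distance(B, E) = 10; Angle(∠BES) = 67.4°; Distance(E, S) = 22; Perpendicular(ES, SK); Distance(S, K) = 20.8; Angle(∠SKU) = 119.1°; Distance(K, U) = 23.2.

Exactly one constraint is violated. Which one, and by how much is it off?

Distance(K, U) = 23.2 — off by 3.70.

C = (0.00, 0.00) ✓; CD at -58.20° ✓; |CD| = 27.50 ✓; ∠CDB = 86.50° ✓; |DB| = 14.50 ✓; ∠DBE = 103.4° ✓; |BE| = 10.00 ✓; ∠BES = 67.40° ✓; |ES| = 22.00 ✓; ∠(ES, SK) = 90.00° ✓; |SK| = 20.80 ✓; ∠SKU = 119.1° ✓; |KU| = 26.90 ✗.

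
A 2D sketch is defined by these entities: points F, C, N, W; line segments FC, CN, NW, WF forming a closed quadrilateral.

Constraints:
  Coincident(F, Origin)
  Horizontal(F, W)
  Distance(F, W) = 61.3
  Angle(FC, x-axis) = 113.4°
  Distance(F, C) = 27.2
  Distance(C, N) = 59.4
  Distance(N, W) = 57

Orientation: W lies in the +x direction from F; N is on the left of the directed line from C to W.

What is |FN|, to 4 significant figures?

67.53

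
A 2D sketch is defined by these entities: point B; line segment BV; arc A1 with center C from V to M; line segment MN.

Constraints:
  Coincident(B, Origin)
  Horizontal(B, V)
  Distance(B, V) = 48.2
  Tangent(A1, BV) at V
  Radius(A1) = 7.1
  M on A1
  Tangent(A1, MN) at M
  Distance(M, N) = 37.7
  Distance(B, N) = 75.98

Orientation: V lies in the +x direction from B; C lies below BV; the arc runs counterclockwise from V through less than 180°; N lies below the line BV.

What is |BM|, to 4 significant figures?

43.68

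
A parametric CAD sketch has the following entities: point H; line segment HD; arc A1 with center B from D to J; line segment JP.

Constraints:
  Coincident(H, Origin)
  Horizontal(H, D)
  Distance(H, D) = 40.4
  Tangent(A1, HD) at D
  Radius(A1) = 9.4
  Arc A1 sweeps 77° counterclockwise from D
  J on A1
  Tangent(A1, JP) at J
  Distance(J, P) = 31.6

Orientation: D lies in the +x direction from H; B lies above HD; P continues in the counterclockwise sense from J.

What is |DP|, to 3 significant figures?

41.4

On A1, D sits at bearing -90° from B; a 77° counterclockwise sweep puts J at bearing -13°, so J = B + 9.4·(cos -13°, sin -13°) = (49.6, 7.29). Tangency of A1 to JP means the radius BJ is perpendicular to JP, so JP runs along (−sin -13°, cos -13°); with |JP| = 31.6, P = (56.7, 38.1). Then |DP| = |P − D| = 41.4.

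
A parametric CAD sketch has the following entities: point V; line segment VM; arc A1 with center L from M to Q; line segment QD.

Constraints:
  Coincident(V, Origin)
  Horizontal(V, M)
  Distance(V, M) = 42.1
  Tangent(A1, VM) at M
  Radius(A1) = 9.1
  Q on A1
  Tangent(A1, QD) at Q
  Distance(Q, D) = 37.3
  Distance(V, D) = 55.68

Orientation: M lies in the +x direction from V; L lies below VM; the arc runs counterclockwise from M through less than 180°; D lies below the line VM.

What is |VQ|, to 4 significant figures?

34.14

V is at the origin; VM is horizontal with |VM| = 42.1 and M on the +x side, so M = (42.10, 0.000). Tangency of A1 to VM means the radius LM is perpendicular to VM, so L = M + (0, -9.1) = (42.10, -9.100). Since LQ ⟂ QD (tangency), |LD| = √(9.1² + 37.3²) = 38.39 regardless of where Q sits on A1. So D lies on both circle(V, 55.68) and circle(L, 38.39); the below-VM intersection is D = (31.41, -45.98). Q is the foot of the tangent from D: Q = (33.01, -8.710).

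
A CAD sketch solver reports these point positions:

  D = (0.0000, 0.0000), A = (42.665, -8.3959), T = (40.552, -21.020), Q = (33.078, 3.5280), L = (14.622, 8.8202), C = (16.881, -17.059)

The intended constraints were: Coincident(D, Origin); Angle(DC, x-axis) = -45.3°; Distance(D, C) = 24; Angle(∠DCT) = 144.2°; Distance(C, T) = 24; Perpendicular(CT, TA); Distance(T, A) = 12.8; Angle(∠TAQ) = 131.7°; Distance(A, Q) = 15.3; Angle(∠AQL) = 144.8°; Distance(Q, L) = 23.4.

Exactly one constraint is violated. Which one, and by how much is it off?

Distance(Q, L) = 23.4 — off by 4.20.

D = (0.00, 0.00) ✓; DC at -45.30° ✓; |DC| = 24.00 ✓; ∠DCT = 144.2° ✓; |CT| = 24.00 ✓; ∠(CT, TA) = 90.00° ✓; |TA| = 12.80 ✓; ∠TAQ = 131.7° ✓; |AQ| = 15.30 ✓; ∠AQL = 144.8° ✓; |QL| = 19.20 ✗.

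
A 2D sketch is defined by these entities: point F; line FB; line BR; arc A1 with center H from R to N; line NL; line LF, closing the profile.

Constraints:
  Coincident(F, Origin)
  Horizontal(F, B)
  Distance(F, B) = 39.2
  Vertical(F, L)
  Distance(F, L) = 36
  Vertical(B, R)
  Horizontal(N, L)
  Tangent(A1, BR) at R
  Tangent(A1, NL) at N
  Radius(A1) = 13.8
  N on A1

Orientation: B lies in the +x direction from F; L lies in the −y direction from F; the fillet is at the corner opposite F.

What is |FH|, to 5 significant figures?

33.734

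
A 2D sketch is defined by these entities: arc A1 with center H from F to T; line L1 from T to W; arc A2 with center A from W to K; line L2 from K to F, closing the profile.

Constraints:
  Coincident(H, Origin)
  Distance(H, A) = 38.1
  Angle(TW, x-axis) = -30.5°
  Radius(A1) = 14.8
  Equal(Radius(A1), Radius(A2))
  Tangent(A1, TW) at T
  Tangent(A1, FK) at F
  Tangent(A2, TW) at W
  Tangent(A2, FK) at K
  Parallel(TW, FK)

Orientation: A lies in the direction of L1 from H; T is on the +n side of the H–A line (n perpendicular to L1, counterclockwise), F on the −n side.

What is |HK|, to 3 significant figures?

40.9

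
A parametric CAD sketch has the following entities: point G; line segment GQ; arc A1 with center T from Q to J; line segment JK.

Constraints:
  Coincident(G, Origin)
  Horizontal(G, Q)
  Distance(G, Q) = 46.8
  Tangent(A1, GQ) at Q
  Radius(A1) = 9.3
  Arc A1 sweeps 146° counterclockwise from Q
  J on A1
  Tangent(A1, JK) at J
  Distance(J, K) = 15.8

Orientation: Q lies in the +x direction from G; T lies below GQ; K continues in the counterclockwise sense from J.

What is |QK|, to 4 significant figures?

27.03

G is at the origin; GQ is horizontal with |GQ| = 46.8 and Q on the +x side, so Q = (46.80, 0.000). Tangency of A1 to GQ means the radius TQ is perpendicular to GQ, so T = Q + (0, -9.3) = (46.80, -9.300). On A1, Q sits at bearing 90° from T; a 146° counterclockwise sweep puts J at bearing 236°, so J = T + 9.3·(cos 236°, sin 236°) = (41.60, -17.01). The tangent condition forces TJ to be normal to JK, so JK runs along (−sin 236°, cos 236°); with |JK| = 15.8, K = (54.70, -25.85). Then |QK| = |K − Q| = 27.03.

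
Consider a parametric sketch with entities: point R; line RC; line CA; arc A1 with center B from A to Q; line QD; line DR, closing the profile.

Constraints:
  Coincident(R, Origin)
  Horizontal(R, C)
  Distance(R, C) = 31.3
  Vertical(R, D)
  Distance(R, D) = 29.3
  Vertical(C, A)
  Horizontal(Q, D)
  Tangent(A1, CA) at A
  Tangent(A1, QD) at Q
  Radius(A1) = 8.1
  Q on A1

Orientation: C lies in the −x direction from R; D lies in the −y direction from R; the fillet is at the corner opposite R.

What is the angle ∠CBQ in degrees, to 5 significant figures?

159.09°

R is at the origin; RC is horizontal with |RC| = 31.3 and C on the −x side, so C = (-31.300, 0.0000). R and D share the same x with |RD| = 29.3 and D on the −y side, so D = (0.0000, -29.300). The virtual corner opposite R is at (-31.300, -29.300). A1 meets CA tangentially, so BA is at right angles to CA and tangency of A1 to QD means the radius BQ is perpendicular to QD, with radius 8.1, so the center B sits 8.1 in from both sides at B = (-23.200, -21.200). That places the tangent points at A = (-31.300, -21.200) on CA and Q = (-23.200, -29.300) on QD. Then cos ∠CBQ = BC·BQ / (|BC||BQ|), giving 159.09°.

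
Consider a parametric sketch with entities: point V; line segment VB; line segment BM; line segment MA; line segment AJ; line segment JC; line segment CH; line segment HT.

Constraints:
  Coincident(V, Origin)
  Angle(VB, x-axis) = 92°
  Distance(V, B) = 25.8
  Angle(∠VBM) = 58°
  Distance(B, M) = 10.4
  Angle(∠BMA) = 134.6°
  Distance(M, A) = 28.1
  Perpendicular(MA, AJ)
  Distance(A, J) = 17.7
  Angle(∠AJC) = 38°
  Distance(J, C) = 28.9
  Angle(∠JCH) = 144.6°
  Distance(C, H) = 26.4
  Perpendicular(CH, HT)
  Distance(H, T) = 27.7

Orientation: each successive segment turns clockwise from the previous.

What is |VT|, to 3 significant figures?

49.5

V is at the origin; VB runs at 92.0° with length 25.8, so B = (-0.900, 25.8). ∠VBM = 58.0° gives BM at -30.0° from the x-axis; with |BM| = 10.4, M = (8.11, 20.6). ∠BMA = 134.6° gives MA at -75.4° from the x-axis; with |MA| = 28.1, A = (15.2, -6.61). MA ⟂ AJ, so AJ runs at -165°; with |AJ| = 17.7, J = (-1.94, -11.1). ∠AJC = 38.0° gives JC at 52.6° from the x-axis; with |JC| = 28.9, C = (15.6, 11.9). ∠JCH = 144.6° gives CH at 17.2° from the x-axis; with |CH| = 26.4, H = (40.8, 19.7). The perpendicularity gives HT at right angles to CH, so HT runs at -72.8°; with |HT| = 27.7, T = (49.0, -6.77). Then |VT| = |T − V| = 49.5.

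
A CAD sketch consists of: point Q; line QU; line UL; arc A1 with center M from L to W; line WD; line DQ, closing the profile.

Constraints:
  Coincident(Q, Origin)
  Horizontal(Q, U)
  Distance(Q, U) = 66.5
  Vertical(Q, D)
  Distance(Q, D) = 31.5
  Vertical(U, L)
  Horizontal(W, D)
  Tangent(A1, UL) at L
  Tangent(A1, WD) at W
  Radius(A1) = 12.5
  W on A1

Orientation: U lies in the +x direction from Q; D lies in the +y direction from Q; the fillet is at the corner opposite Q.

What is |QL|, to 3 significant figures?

69.2

Q is at the origin; Q and U share the same y with |QU| = 66.5 and U on the +x side, so U = (66.5, 0.00). QD is vertical with |QD| = 31.5 and D on the +y side, so D = (0.00, 31.5). The virtual corner opposite Q is at (66.5, 31.5). Tangency of A1 to UL means the radius ML is perpendicular to UL and A1 meets WD tangentially, so MW is at right angles to WD, with radius 12.5, so the center M sits 12.5 in from both sides at M = (54.0, 19.0). That places the tangent points at L = (66.5, 19.0) on UL and W = (54.0, 31.5) on WD. Then |QL| = |L − Q| = 69.2.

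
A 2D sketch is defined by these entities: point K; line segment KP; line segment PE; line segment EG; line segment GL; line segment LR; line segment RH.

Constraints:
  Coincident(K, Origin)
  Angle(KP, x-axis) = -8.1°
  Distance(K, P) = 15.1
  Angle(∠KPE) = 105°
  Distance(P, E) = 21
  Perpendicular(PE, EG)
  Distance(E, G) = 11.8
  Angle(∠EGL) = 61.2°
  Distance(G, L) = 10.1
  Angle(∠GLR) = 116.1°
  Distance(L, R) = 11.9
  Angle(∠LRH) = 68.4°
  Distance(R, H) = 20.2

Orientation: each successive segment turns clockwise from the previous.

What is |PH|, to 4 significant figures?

31.30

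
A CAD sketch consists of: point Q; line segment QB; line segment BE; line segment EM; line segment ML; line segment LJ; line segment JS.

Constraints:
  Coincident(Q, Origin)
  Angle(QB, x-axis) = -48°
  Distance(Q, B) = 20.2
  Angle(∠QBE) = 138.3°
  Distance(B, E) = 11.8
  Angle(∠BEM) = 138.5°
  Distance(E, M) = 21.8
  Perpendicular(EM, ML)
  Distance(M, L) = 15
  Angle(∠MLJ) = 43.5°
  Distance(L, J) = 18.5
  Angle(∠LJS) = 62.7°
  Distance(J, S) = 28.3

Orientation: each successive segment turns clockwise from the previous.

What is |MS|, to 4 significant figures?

15.76

Q is at the origin; QB runs at -48.0° with length 20.2, so B = (13.52, -15.01). ∠QBE = 138.3° gives BE at -89.70° from the x-axis; with |BE| = 11.8, E = (13.58, -26.81). ∠BEM = 138.5° gives EM at -131.2° from the x-axis; with |EM| = 21.8, M = (-0.7812, -43.21). The perpendicularity gives ML at right angles to EM, so ML runs at 138.8°; with |ML| = 15.0, L = (-12.07, -33.33). ∠MLJ = 43.5° gives LJ at 2.300° from the x-axis; with |LJ| = 18.5, J = (6.418, -32.59). ∠LJS = 62.7° gives JS at -115.0° from the x-axis; with |JS| = 28.3, S = (-5.542, -58.24). Then |MS| = |S − M| = 15.76.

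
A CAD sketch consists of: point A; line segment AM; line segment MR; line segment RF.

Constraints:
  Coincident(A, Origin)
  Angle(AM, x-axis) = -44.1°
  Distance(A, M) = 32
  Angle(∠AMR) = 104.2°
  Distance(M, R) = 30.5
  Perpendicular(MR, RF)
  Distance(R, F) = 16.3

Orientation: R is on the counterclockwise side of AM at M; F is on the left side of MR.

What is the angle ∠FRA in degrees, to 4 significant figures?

51.03°

∠AMR = 104.2°, so MR runs at -44.1° + (180° − 104.2°) = 31.70° from the x-axis; with |MR| = 30.5, R = M + 30.5·(cos 31.70°, sin 31.70°) = (48.93, -6.242). MR is perpendicular to RF; with |RF| = 16.3 on the left of MR, F = R + 16.3·(-0.5255, 0.8508) = (40.36, 7.626). Then cos ∠FRA = RF·RA / (|RF||RA|), giving 51.03°.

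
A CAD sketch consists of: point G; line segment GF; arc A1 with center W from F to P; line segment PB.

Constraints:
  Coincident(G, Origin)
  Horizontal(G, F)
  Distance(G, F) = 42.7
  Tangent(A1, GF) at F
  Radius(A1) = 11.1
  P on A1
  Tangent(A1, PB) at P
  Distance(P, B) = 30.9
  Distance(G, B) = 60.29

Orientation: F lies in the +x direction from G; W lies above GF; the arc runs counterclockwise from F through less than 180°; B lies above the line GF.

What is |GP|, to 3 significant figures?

55.1

Checks: |WP| = 11.10 ✓; ∠(WP, PB) = 90.00° ✓; |PB| = 30.90 ✓; |GB| = 60.29 ✓.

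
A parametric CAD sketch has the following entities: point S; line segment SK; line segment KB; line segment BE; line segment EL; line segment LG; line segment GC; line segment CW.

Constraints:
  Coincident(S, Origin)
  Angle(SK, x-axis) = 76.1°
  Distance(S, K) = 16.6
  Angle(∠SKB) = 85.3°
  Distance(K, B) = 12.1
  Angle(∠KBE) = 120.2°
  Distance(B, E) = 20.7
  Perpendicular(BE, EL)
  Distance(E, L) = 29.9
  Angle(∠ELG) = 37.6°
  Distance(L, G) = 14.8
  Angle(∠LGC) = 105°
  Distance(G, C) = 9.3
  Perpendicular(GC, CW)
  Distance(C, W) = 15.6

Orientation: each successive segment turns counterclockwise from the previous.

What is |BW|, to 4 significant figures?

35.96

S is at the origin; SK runs at 76.1° with length 16.6, so K = (3.988, 16.11). ∠SKB = 85.3° gives KB at 170.8° from the x-axis; with |KB| = 12.1, B = (-7.957, 18.05). ∠KBE = 120.2° gives BE at -129.4° from the x-axis; with |BE| = 20.7, E = (-21.10, 2.053). BE is perpendicular to EL, so EL runs at -39.40°; with |EL| = 29.9, L = (2.009, -16.93). ∠ELG = 37.6° gives LG at 103.0° from the x-axis; with |LG| = 14.8, G = (-1.320, -2.505). ∠LGC = 105.0° gives GC at 178.0° from the x-axis; with |GC| = 9.3, C = (-10.61, -2.180). GC ⟂ CW, so CW runs at -92.00°; with |CW| = 15.6, W = (-11.16, -17.77). Then |BW| = |W − B| = 35.96.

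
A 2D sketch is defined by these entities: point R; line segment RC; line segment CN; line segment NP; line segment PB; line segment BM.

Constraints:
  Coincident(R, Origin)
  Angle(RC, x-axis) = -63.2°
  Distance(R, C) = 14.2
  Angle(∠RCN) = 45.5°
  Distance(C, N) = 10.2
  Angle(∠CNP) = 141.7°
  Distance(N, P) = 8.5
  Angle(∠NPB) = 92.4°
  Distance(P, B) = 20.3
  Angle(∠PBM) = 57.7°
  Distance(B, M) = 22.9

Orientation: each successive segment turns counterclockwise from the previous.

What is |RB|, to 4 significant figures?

12.61

∠CNP = 141.7° gives NP at 109.6° from the x-axis; with |NP| = 8.5, P = (6.821, 4.994). ∠NPB = 92.4° gives PB at -162.8° from the x-axis; with |PB| = 20.3, B = (-12.57, -1.009). Then |RB| = |B − R| = 12.61.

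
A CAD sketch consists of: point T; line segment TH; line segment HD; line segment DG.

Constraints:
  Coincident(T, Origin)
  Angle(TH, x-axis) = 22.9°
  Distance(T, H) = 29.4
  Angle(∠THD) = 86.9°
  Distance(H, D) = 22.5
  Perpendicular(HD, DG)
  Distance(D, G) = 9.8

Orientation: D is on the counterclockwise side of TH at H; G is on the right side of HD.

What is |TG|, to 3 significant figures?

44.4

T is at the origin; TH runs at 22.9° with length 29.4, so H = 29.4·(cos 22.9°, sin 22.9°) = (27.1, 11.4). ∠THD = 86.9°, so HD runs at 22.9° + (180° − 86.9°) = 116° from the x-axis; with |HD| = 22.5, D = H + 22.5·(cos 116°, sin 116°) = (17.2, 31.7). HD ⟂ DG; with |DG| = 9.8 on the right of HD, G = D + 9.8·(0.899, 0.438) = (26.0, 36.0). Then |TG| = |G − T| = 44.4.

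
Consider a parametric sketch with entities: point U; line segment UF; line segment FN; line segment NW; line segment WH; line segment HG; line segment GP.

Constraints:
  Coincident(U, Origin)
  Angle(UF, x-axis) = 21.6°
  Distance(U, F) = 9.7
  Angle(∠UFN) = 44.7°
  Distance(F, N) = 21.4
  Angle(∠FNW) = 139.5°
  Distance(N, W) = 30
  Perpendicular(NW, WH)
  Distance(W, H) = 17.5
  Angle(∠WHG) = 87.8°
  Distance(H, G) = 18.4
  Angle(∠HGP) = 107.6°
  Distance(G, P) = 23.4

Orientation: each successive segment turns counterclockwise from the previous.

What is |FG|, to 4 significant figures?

28.04

U is at the origin; UF runs at 21.6° with length 9.7, so F = (9.019, 3.571). ∠UFN = 44.7° gives FN at 156.9° from the x-axis; with |FN| = 21.4, N = (-10.67, 11.97). ∠FNW = 139.5° gives NW at -162.6° from the x-axis; with |NW| = 30.0, W = (-39.29, 2.996). NW ⟂ WH, so WH runs at -72.60°; with |WH| = 17.5, H = (-34.06, -13.70). ∠WHG = 87.8° gives HG at 19.60° from the x-axis; with |HG| = 18.4, G = (-16.73, -7.531). Then |FG| = |G − F| = 28.04.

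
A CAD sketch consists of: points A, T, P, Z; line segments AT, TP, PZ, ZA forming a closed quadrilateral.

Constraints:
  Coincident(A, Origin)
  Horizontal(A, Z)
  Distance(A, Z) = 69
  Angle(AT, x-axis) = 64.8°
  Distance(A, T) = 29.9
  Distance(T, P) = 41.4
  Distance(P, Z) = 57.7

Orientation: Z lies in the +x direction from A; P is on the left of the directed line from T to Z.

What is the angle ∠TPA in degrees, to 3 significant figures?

11.2°

Checks: |TP| = 41.40 ✓; |PZ| = 57.70 ✓.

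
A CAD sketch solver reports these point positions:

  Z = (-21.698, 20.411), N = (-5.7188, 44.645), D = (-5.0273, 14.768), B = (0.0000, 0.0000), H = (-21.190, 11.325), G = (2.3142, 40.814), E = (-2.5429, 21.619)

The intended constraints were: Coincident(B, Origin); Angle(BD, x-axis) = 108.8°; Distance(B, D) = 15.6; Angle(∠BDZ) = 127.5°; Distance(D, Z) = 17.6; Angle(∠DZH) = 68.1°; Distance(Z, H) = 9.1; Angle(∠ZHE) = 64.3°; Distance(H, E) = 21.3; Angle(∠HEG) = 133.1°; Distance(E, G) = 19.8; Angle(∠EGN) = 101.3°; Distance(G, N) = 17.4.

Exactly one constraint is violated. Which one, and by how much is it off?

Distance(G, N) = 17.4 — off by 8.50.

B = (0.00, 0.00) ✓; BD at 108.8° ✓; |BD| = 15.60 ✓; ∠BDZ = 127.5° ✓; |DZ| = 17.60 ✓; ∠DZH = 68.10° ✓; |ZH| = 9.100 ✓; ∠ZHE = 64.30° ✓; |HE| = 21.30 ✓; ∠HEG = 133.1° ✓; |EG| = 19.80 ✓; ∠EGN = 101.3° ✓; |GN| = 8.900 ✗.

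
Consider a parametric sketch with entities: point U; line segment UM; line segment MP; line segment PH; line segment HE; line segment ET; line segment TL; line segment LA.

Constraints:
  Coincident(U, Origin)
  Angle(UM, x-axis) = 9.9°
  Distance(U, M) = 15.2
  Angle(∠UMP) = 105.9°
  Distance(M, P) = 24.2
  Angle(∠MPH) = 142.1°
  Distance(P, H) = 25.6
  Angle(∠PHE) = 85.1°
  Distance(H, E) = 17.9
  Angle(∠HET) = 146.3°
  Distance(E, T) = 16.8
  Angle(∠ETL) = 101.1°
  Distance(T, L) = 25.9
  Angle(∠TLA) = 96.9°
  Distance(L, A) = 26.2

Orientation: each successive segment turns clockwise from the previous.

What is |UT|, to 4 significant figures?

27.07

∠PHE = 85.1° gives HE at 163.0° from the x-axis; with |HE| = 17.9, E = (3.022, -38.97). ∠HET = 146.3° gives ET at 129.3° from the x-axis; with |ET| = 16.8, T = (-7.619, -25.97). Then |UT| = |T − U| = 27.07.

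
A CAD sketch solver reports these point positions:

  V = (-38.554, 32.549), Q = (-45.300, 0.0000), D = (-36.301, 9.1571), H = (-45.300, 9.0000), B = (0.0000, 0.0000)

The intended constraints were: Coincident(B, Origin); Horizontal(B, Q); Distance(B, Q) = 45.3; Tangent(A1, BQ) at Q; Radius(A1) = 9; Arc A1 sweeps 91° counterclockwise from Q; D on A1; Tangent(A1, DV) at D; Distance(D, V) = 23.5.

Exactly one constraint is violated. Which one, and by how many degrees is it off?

Tangent(A1, DV) at D — off by 4.50°.

B = (0.00, 0.00) ✓; B.y = 0.00, Q.y = 0.00 ✓; |BQ| = 45.30 ✓; ∠(HQ, QB) = 90.00° ✓; |HQ| = 9.000 ✓; bearing(H→D) − bearing(H→Q) = 91.00° ✓; |HD| = 9.000 ✓; ∠(HD, DV) = 85.50° ✗; |DV| = 23.50 ✓.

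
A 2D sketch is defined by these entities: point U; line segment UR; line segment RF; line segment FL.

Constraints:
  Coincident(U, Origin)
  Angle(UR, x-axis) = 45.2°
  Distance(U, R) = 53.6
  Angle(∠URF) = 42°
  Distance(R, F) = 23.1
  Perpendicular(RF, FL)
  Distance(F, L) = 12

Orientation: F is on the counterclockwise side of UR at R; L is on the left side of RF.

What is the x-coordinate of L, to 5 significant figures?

15.374

∠URF = 42.0°, so RF runs at 45.2° + (180° − 42.0°) = 183.20° from the x-axis; with |RF| = 23.1, F = R + 23.1·(cos 183.20°, sin 183.20°) = (14.704, 36.744). RF is perpendicular to FL; with |FL| = 12.0 on the left of RF, L = F + 12.0·(0.055822, -0.99844) = (15.374, 24.762). So L.x = 15.374.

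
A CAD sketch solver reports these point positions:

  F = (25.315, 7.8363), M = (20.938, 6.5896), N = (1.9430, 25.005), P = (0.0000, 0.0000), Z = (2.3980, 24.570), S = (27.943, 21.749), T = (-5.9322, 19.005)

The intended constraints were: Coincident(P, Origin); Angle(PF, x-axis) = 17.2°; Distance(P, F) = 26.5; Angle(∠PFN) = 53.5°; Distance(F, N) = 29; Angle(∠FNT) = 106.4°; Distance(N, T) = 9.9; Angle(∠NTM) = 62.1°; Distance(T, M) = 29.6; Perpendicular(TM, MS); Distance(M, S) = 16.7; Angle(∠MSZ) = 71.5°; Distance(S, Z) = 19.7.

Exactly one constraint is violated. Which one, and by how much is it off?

Distance(S, Z) = 19.7 — off by 6.00.

P = (0.00, 0.00) ✓; PF at 17.20° ✓; |PF| = 26.50 ✓; ∠PFN = 53.50° ✓; |FN| = 29.00 ✓; ∠FNT = 106.4° ✓; |NT| = 9.900 ✓; ∠NTM = 62.10° ✓; |TM| = 29.60 ✓; ∠(TM, MS) = 90.00° ✓; |MS| = 16.70 ✓; ∠MSZ = 71.50° ✓; |SZ| = 25.70 ✗.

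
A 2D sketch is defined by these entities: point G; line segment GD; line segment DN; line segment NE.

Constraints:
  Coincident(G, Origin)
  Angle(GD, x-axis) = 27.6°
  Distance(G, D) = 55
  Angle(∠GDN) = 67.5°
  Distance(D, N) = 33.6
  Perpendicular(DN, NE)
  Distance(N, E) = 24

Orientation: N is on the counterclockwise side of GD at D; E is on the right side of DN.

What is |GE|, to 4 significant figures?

75.86

∠GDN = 67.5°, so DN runs at 27.6° + (180° − 67.5°) = 140.1° from the x-axis; with |DN| = 33.6, N = D + 33.6·(cos 140.1°, sin 140.1°) = (22.96, 47.03). The perpendicularity gives NE at right angles to DN; with |NE| = 24.0 on the right of DN, E = N + 24.0·(0.6414, 0.7672) = (38.36, 65.45). Then |GE| = |E − G| = 75.86.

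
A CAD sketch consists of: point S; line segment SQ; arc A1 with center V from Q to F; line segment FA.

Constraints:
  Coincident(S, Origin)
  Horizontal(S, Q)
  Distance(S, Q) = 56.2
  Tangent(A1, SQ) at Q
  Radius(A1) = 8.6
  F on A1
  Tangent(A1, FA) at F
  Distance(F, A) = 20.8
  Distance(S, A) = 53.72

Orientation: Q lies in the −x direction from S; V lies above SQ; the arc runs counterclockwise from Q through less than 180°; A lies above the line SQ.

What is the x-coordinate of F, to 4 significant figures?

-47.64

S is at the origin; SQ is horizontal with |SQ| = 56.2 and Q on the −x side, so Q = (-56.20, 0.000). A1 meets SQ tangentially, so VQ is at right angles to SQ, so V = Q + (0, 8.6) = (-56.20, 8.600). Since VF ⟂ FA (tangency), |VA| = √(8.6² + 20.8²) = 22.51 regardless of where F sits on A1. So A lies on both circle(S, 53.72) and circle(V, 22.51); the above-SQ intersection is A = (-45.57, 28.44). F is the foot of the tangent from A: F = (-47.64, 7.744).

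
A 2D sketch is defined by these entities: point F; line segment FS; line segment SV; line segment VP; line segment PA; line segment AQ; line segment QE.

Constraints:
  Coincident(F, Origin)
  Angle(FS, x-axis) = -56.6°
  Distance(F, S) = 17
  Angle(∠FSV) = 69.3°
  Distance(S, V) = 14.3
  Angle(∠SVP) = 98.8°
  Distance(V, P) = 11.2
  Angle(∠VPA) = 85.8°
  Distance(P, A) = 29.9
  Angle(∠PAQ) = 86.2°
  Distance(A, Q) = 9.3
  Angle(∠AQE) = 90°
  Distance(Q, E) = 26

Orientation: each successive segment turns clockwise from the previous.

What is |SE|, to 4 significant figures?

12.66

∠PAQ = 86.2° gives AQ at -76.50° from the x-axis; with |AQ| = 9.3, Q = (22.02, -7.067). ∠AQE = 90.0° gives QE at -166.5° from the x-axis; with |QE| = 26.0, E = (-3.260, -13.14). Then |SE| = |E − S| = 12.66.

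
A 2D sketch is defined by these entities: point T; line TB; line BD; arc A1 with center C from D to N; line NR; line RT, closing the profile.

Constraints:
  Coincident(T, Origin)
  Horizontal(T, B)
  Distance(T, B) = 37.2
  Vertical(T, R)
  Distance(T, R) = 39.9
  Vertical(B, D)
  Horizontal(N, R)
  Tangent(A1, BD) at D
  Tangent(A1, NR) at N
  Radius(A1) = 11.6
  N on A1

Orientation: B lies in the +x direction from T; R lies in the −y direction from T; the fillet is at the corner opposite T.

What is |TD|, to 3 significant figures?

46.7

T is at the origin; T and B share the same y with |TB| = 37.2 and B on the +x side, so B = (37.2, 0.00). T and R share the same x with |TR| = 39.9 and R on the −y side, so R = (0.00, -39.9). The virtual corner opposite T is at (37.2, -39.9). The tangent condition forces CD to be normal to BD and the tangent condition forces CN to be normal to NR, with radius 11.6, so the center C sits 11.6 in from both sides at C = (25.6, -28.3). That places the tangent points at D = (37.2, -28.3) on BD and N = (25.6, -39.9) on NR. Then |TD| = |D − T| = 46.7.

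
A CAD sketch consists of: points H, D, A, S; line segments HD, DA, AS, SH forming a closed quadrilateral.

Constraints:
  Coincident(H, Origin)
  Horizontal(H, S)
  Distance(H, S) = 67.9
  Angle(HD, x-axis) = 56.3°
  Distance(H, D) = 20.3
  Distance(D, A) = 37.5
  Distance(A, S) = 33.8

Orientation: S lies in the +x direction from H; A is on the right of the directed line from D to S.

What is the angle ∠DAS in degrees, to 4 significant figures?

111.9°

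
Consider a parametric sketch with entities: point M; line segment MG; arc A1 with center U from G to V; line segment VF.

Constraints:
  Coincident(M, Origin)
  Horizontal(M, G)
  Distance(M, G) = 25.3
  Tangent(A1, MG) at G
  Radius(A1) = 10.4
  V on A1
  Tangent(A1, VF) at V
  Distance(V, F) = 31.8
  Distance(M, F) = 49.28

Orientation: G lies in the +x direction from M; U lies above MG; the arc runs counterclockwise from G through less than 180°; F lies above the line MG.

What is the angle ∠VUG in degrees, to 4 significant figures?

112.6°

Checks: |UV| = 10.40 ✓; ∠(UV, VF) = 90.00° ✓; |VF| = 31.80 ✓; |MF| = 49.28 ✓.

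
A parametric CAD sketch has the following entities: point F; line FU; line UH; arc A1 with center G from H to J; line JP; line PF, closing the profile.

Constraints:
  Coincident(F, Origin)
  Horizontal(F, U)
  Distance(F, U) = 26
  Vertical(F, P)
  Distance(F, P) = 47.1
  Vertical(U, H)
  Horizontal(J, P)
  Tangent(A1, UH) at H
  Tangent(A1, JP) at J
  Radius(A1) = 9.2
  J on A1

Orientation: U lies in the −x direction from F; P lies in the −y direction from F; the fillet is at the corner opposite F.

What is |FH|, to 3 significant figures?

46.0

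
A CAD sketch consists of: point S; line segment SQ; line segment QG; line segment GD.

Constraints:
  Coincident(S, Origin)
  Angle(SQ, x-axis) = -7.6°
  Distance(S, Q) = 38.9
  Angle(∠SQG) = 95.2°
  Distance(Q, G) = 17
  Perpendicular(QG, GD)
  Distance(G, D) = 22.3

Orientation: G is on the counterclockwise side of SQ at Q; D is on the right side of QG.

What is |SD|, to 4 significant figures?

64.40

∠SQG = 95.2°, so QG runs at -7.6° + (180° − 95.2°) = 77.20° from the x-axis; with |QG| = 17.0, G = Q + 17.0·(cos 77.20°, sin 77.20°) = (42.32, 11.43). The perpendicularity gives GD at right angles to QG; with |GD| = 22.3 on the right of QG, D = G + 22.3·(0.9751, -0.2215) = (64.07, 6.492). Then |SD| = |D − S| = 64.40.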